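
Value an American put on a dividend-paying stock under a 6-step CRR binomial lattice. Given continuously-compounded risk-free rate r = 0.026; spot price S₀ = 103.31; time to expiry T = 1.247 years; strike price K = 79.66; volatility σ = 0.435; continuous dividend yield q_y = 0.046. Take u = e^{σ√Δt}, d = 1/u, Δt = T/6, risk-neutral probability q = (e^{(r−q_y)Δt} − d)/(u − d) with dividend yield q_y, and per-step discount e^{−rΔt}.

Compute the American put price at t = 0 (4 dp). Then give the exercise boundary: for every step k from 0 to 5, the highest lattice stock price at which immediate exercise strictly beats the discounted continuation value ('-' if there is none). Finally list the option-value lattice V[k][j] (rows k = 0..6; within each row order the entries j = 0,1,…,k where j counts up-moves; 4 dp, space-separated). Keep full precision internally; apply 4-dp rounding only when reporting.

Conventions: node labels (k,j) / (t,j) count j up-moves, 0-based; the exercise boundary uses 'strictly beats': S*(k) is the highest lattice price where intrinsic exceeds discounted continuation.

params: Δt=0.20783 u=1.21934 d=0.82011 q=0.44019 e^(-rΔt)=0.99461
t_6 payoffs: 48.2267 32.9252 10.1749 0.0000 0.0000 0.0000 0.0000
t_5: node(5,0) S=38.3279 payoff=41.3321 vs cont=41.2674 → 41.3321 [stop]  node(5,1) S=56.9857 payoff=22.6743 vs cont=22.7872 → 22.7872 [wait]  node(5,2) S=84.7261 payoff=0.0000 vs cont=5.6653 → 5.6653 [wait]  node(5,3) S=125.9702 payoff=0.0000 vs cont=0.0000 → 0.0000 [wait]  node(5,4) S=187.2917 payoff=0.0000 vs cont=0.0000 → 0.0000 [wait]  node(5,5) S=278.4641 payoff=0.0000 vs cont=0.0000 → 0.0000 [wait]  ⇒ S*(5)=38.3279
t_4: node(4,0) S=46.7348 payoff=32.9252 vs cont=32.9900 → 32.9900 [wait]  node(4,1) S=69.4851 payoff=10.1749 vs cont=15.1680 → 15.1680 [wait]  node(4,2) S=103.3100 payoff=0.0000 vs cont=3.1544 → 3.1544 [wait]  node(4,3) S=153.6007 payoff=0.0000 vs cont=0.0000 → 0.0000 [wait]  node(4,4) S=228.3725 payoff=0.0000 vs cont=0.0000 → 0.0000 [wait]  ⇒ S*(4)=-
t_3: node(3,0) S=56.9857 payoff=22.6743 vs cont=25.0094 → 25.0094 [wait]  node(3,1) S=84.7261 payoff=0.0000 vs cont=9.8264 → 9.8264 [wait]  node(3,2) S=125.9702 payoff=0.0000 vs cont=1.7563 → 1.7563 [wait]  node(3,3) S=187.2917 payoff=0.0000 vs cont=0.0000 → 0.0000 [wait]  ⇒ S*(3)=-
t_2: node(2,0) S=69.4851 payoff=10.1749 vs cont=18.2272 → 18.2272 [wait]  node(2,1) S=103.3100 payoff=0.0000 vs cont=6.2402 → 6.2402 [wait]  node(2,2) S=153.6007 payoff=0.0000 vs cont=0.9779 → 0.9779 [wait]  ⇒ S*(2)=-
t_1: node(1,0) S=84.7261 payoff=0.0000 vs cont=12.8808 → 12.8808 [wait]  node(1,1) S=125.9702 payoff=0.0000 vs cont=3.9026 → 3.9026 [wait]  ⇒ S*(1)=-
t_0: node(0,0) S=103.3100 payoff=0.0000 vs cont=8.8805 → 8.8805 [wait]  ⇒ S*(0)=-

price = 8.8805
boundary = - - - - - 38.3279
tree:
8.8805
12.8808 3.9026
18.2272 6.2402 0.9779
25.0094 9.8264 1.7563 0.0000
32.9900 15.1680 3.1544 0.0000 0.0000
41.3321 22.7872 5.6653 0.0000 0.0000 0.0000
48.2267 32.9252 10.1749 0.0000 0.0000 0.0000 0.0000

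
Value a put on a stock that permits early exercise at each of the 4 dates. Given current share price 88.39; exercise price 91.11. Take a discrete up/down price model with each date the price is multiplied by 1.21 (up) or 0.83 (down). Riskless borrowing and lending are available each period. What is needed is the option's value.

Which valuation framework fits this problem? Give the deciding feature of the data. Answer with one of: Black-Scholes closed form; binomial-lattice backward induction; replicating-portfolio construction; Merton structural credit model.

framework: binomial-lattice backward induction

Key observation: the exercise right at every one of the 4 steps is what matters: each node needs max(91.11 − S, continuation), which only the stepwise tree valuation starting from spot 88.39 delivers.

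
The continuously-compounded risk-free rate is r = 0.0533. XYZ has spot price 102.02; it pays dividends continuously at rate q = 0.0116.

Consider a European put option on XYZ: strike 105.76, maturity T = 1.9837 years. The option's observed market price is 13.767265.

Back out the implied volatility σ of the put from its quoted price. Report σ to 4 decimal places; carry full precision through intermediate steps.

sigma = 0.2933

At σ = 0.2933 the Black–Scholes value reproduces the quote:
σ√T = 0.2933·√1.9837 = 0.413095
d₁ = (ln(S/K) + (r−q+σ²/2)T) / (σ√T) = (ln(102.02/105.76) + (0.0533−0.0116+0.2933²/2)·1.9837) / 0.413095 = (-0.036004 + 0.168044) / 0.413095 = 0.319637
d₂ = d₁ − σ√T = 0.319637 − 0.413095 = -0.093458
e^{−rT} = 0.899666
e^{−qT} = 0.977252
N(−d₁) = 0.374622,  N(−d₂) = 0.537230
V = K·e^{−rT}·N(−d₂) − S·e^{−qT}·N(−d₁) = 51.116758 − 37.349493 = 13.767265 (equal to the quote); since ∂V/∂σ > 0 for all σ, the implied volatility is unique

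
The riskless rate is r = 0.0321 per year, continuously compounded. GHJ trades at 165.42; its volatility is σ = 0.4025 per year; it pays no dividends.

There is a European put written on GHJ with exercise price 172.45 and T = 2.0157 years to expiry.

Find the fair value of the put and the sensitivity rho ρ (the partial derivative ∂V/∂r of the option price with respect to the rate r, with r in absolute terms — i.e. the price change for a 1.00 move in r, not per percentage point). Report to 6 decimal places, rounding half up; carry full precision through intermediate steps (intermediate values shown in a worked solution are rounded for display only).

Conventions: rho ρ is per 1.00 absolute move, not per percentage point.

price = 34.922122
ρ = -194.486557

σ√T = 0.4025·√2.0157 = 0.571451
d₁ = (ln(S/K) + (r+σ²/2)T) / (σ√T) = (ln(165.42/172.45) + (0.0321+0.4025²/2)·2.0157) / 0.571451 = (-0.041620 + 0.227982) / 0.571451 = 0.326121
d₂ = d₁ − σ√T = 0.326121 − 0.571451 = -0.245329
e^{−rT} = 0.937345
N(−d₁) = 0.372166,  N(−d₂) = 0.596899
Put price V = K·e^{−rT}·N(−d₂) − S·N(−d₁) = 96.485865 − 61.563742 = 34.922122
ρ = −K·T·e^{−rT}·N(−d₂) = -194.486557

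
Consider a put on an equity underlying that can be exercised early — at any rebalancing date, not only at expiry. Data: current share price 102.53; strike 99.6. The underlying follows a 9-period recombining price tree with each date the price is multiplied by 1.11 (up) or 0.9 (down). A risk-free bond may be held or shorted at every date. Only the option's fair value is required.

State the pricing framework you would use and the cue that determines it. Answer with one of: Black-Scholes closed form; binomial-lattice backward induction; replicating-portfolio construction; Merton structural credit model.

framework: binomial-lattice backward induction

Key observation: with exercise allowed before expiry on a discrete up/down model (9 steps from spot 102.53), the strike-99.6 put's value must be rolled back through the tree testing early exercise at each node.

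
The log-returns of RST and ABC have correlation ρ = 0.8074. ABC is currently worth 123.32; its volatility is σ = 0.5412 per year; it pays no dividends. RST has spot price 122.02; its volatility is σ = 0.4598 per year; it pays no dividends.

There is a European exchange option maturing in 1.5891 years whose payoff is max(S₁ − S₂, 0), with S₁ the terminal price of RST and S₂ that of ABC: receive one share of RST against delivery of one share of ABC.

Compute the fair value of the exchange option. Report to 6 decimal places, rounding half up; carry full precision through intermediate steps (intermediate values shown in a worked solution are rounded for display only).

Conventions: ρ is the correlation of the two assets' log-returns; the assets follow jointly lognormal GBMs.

σ_eff = √(σ₁² + σ₂² − 2ρσ₁σ₂) = √(0.4598² + 0.5412² − 2·0.8074·0.4598·0.5412) = 0.320126
d₁ = (ln(S₁/S₂) + (q₂ − q₁ + σ_eff²/2)T) / (σ_eff√T) = (ln(122.02/123.32) + (0.0 − 0.0 + 0.051240)·1.5891) / 0.403549 = 0.175513
d₂ = d₁ − σ_eff√T = 0.175513 − 0.403549 = -0.228036
N(d₁) = 0.569662,  N(d₂) = 0.409809
V = S₁·e^{−q₁T}·N(d₁) − S₂·e^{−q₂T}·N(d₂) = 69.510146 − 50.537679 = 18.972467
Key observation: pricing in ABC-units makes this a unit-strike call on the ratio S₁/S₂ — the risk-free rate cancels and cannot affect the value.

exchange price = 18.972467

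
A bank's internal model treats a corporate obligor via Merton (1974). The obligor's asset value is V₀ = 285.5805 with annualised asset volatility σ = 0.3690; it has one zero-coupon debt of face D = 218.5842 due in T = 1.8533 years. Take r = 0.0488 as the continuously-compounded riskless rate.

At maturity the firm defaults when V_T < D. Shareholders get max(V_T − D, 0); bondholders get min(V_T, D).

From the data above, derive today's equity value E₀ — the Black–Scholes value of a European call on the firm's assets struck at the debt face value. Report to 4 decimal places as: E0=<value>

Apply the equity-as-call identities (strike 218.5842, horizon 1.8533 years):
d₁ = [ln(V₀/D) + (r + σ²/2)T] / (σ√T)
   = [ln(285.5805/218.5842) + (0.0488 + 0.5·0.3690²)·1.8533] / (0.3690·√1.8533)
   = [0.267353 + 0.216615] / 0.502342 = 0.963422
d₂ = d₁ − σ√T = 0.963422 − 0.502342 = 0.461081
N(d₁) = 0.832332,  N(d₂) = 0.677630,  e^(−rT) = 0.913528
E₀ = V₀·N(d₁) − D·e^(−rT)·N(d₂)
   = 285.5805·0.832332 − 218.5842·0.913528·0.677630 = 102.386842

E0=102.3868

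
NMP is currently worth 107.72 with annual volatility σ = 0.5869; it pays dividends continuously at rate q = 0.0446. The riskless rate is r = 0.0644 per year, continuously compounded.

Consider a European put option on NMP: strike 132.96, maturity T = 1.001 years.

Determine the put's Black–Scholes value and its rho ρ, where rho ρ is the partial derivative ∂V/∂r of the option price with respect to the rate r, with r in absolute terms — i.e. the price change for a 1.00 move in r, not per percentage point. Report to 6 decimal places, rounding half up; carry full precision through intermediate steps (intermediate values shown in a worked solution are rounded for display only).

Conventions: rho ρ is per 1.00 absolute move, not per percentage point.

price = 38.440496
ρ = -91.320329

σ√T = 0.5869·√1.001 = 0.587193
d₁ = (ln(S/K) + (r−q+σ²/2)T) / (σ√T) = (ln(107.72/132.96) + (0.0644−0.0446+0.5869²/2)·1.001) / 0.587193 = (-0.210513 + 0.192218) / 0.587193 = -0.031157
d₂ = d₁ − σ√T = -0.031157 − 0.587193 = -0.618350
e^{−rT} = 0.937569
e^{−qT} = 0.956337
N(−d₁) = 0.512428,  N(−d₂) = 0.731828
Put price V = K·e^{−rT}·N(−d₂) − S·e^{−qT}·N(−d₁) = 91.229100 − 52.788604 = 38.440496
ρ = −K·T·e^{−rT}·N(−d₂) = -91.320329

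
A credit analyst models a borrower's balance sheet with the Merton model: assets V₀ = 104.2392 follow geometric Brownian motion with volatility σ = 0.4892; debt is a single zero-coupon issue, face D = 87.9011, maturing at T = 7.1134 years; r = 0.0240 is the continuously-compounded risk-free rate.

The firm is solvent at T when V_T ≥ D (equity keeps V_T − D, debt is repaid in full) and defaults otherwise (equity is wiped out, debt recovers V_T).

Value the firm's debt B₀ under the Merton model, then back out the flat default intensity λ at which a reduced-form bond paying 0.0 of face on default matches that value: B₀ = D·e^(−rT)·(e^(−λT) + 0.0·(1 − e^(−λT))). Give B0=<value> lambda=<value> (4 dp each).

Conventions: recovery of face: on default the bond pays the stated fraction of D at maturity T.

B0=44.5887 lambda=0.0714

Work the structural quantities from V₀ = 104.2392 against face 87.9011:
d₁ = [ln(V₀/D) + (r + σ²/2)T] / (σ√T)
   = [ln(104.2392/87.9011) + (0.0240 + 0.5·0.4892²)·7.1134] / (0.4892·√7.1134)
   = [0.170476 + 1.021899] / 1.304743 = 0.913877
d₂ = d₁ − σ√T = 0.913877 − 1.304743 = -0.390866
N(d₁) = 0.819609,  N(d₂) = 0.347948,  e^(−rT) = 0.843056
E₀ = V₀·N(d₁) − D·e^(−rT)·N(d₂)
   = 104.2392·0.819609 − 87.9011·0.843056·0.347948 = 59.650525
B₀ = V₀ − E₀ = 104.2392 − 59.650525 = 44.588675
e^(−λT) = (B₀·e^(rT)/D − 0)/(1 − 0) = (44.5887·1.186160/87.9011 − 0)/1 = 0.60169160
λ = −ln(0.60169160)/7.1134 = 0.071416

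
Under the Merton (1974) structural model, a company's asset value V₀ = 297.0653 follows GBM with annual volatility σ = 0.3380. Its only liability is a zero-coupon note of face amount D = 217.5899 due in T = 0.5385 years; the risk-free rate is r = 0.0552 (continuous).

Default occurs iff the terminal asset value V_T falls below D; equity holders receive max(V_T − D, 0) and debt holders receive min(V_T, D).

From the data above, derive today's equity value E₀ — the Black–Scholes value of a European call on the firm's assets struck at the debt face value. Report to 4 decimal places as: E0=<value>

Equity is a call on the firm's assets struck at D = 217.5899:
d₁ = [ln(V₀/D) + (r + σ²/2)T] / (σ√T)
   = [ln(297.0653/217.5899) + (0.0552 + 0.5·0.3380²)·0.5385] / (0.3380·√0.5385)
   = [0.311340 + 0.060485] / 0.248033 = 1.499096
d₂ = d₁ − σ√T = 1.499096 − 0.248033 = 1.251063
N(d₁) = 0.933076,  N(d₂) = 0.894544,  e^(−rT) = 0.970712
E₀ = V₀·N(d₁) − D·e^(−rT)·N(d₂)
   = 297.0653·0.933076 − 217.5899·0.970712·0.894544 = 88.241280

E0=88.2413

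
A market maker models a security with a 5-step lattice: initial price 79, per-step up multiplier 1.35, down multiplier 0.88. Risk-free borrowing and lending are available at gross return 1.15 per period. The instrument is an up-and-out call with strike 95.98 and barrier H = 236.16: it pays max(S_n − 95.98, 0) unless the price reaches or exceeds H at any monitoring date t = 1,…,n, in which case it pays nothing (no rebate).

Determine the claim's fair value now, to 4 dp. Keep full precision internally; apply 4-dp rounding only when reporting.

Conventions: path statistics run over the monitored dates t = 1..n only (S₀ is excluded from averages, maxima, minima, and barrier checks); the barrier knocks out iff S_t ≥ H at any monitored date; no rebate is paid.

price = 22.0147

With p* = (R−d)/(u−d) = 0.5745, sum probability × payoff across the paths and divide by R^5.
Enumerate all 2^5 = 32 price paths (U = up ×1.35, D = down ×0.88); each path with k up-moves has probability p*^k·(1−p*)^(5−k).
DDDDD: M=69.5200, payoff=0.0000, prob=0.013953
UDDDD: M=106.6500, payoff=0.0000, prob=0.018836
DUDDD: M=93.8520, payoff=0.0000, prob=0.018836
UUDDD: M=143.9775, payoff=2.1366, prob=0.025429
DDUDD: M=82.5898, payoff=0.0000, prob=0.018836
UDUDD: M=126.7002, payoff=2.1366, prob=0.025429
DUUDD: M=126.7002, payoff=2.1366, prob=0.025429
UUUDD: M=194.3696, payoff=54.5398, prob=0.034329
DDDUD: M=72.6790, payoff=0.0000, prob=0.018836
UDDUD: M=111.4962, payoff=2.1366, prob=0.025429
DUDUD: M=111.4962, payoff=2.1366, prob=0.025429
UUDUD: M=171.0453, payoff=54.5398, prob=0.034329
DDUUD: M=111.4962, payoff=2.1366, prob=0.025429
UDUUD: M=171.0453, payoff=54.5398, prob=0.034329
DUUUD: M=171.0453, payoff=54.5398, prob=0.034329
UUUUD: M=262.3990, payoff=0.0000, prob=0.046344
DDDDU: M=69.5200, payoff=0.0000, prob=0.018836
UDDDU: M=106.6500, payoff=2.1366, prob=0.025429
DUDDU: M=98.1166, payoff=2.1366, prob=0.025429
UUDDU: M=150.5198, payoff=54.5398, prob=0.034329
DDUDU: M=98.1166, payoff=2.1366, prob=0.025429
UDUDU: M=150.5198, payoff=54.5398, prob=0.034329
DUUDU: M=150.5198, payoff=54.5398, prob=0.034329
UUUDU: M=230.9111, payoff=134.9311, prob=0.046344
DDDUU: M=98.1166, payoff=2.1366, prob=0.025429
UDDUU: M=150.5198, payoff=54.5398, prob=0.034329
DUDUU: M=150.5198, payoff=54.5398, prob=0.034329
UUDUU: M=230.9111, payoff=134.9311, prob=0.046344
DDUUU: M=150.5198, payoff=54.5398, prob=0.034329
UDUUU: M=230.9111, payoff=134.9311, prob=0.046344
DUUUU: M=230.9111, payoff=134.9311, prob=0.046344
UUUUU: M=354.2386, payoff=0.0000, prob=0.062565
Price = Σ prob·payoff / R^5 = 44.279460 / 2.011357 = 22.0147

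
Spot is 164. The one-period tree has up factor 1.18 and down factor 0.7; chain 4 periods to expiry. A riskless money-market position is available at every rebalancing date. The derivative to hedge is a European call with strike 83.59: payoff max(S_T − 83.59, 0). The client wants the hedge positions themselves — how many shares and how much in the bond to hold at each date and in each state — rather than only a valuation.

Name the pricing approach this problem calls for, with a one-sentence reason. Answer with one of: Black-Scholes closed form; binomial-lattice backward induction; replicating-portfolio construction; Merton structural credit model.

Key observation: since the answer must list Δ and B at each node of the 1.18/0.7 lattice on 164, the replicating-portfolio method — solving the two-state system at every node — is the one that applies.

framework: replicating-portfolio construction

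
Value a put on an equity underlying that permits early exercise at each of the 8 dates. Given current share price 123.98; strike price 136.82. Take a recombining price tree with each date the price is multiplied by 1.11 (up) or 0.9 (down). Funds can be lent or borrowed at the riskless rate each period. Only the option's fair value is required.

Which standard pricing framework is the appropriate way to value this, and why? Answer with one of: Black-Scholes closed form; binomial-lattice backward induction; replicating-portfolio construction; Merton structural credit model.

Key observation: the put (strike 136.82 on spot 123.98) is American-style on a 8-step discrete price model, so the early-exercise decision at every node requires stepwise backward valuation — a closed form cannot price the exercise right.

framework: binomial-lattice backward induction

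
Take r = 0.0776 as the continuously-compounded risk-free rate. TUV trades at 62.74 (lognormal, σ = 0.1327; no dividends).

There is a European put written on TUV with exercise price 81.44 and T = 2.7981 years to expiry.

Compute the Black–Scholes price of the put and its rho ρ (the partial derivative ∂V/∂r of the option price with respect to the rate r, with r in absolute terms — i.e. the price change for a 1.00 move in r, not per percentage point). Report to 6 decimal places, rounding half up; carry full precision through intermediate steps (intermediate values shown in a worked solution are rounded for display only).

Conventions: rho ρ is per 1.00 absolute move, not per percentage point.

price = 7.180086
ρ = -113.885370

σ√T = 0.1327·√2.7981 = 0.221974
d₁ = (ln(S/K) + (r+σ²/2)T) / (σ√T) = (ln(62.74/81.44) + (0.0776+0.1327²/2)·2.7981) / 0.221974 = (-0.260867 + 0.241769) / 0.221974 = -0.086039
d₂ = d₁ − σ√T = -0.086039 − 0.221974 = -0.308014
e^{−rT} = 0.804823
N(−d₁) = 0.534282,  N(−d₂) = 0.620964
Put price V = K·e^{−rT}·N(−d₂) − S·N(−d₁) = 40.700965 − 33.520879 = 7.180086
ρ = −K·T·e^{−rT}·N(−d₂) = -113.885370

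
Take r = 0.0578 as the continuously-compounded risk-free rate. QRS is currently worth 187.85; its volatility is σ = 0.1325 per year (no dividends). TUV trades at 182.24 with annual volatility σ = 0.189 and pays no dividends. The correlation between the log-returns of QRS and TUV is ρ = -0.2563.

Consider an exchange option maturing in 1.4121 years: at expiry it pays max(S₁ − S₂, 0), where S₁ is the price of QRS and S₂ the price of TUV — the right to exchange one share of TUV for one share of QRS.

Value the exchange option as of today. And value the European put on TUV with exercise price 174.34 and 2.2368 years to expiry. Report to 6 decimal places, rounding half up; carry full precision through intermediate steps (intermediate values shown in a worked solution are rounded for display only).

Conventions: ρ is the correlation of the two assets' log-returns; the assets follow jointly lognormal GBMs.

exchange price = 25.383477
price(TUV put K=174.34) = 7.742546

σ_eff = √(σ₁² + σ₂² − 2ρσ₁σ₂) = √(0.1325² + 0.189² − 2·-0.2563·0.1325·0.189) = 0.257126
d₁ = (ln(S₁/S₂) + (q₂ − q₁ + σ_eff²/2)T) / (σ_eff√T) = (ln(187.85/182.24) + (0.0 − 0.0 + 0.033057)·1.4121) / 0.305548 = 0.252003
d₂ = d₁ − σ_eff√T = 0.252003 − 0.305548 = -0.053545
N(d₁) = 0.599481,  N(d₂) = 0.478649
V = S₁·e^{−q₁T}·N(d₁) − S₂·e^{−q₂T}·N(d₂) = 112.612449 − 87.228971 = 25.383477
[vanilla: TUV put K=174.34]
σ√T = 0.189·√2.2368 = 0.282667
d₁ = (ln(S/K) + (r+σ²/2)T) / (σ√T) = (ln(182.24/174.34) + (0.0578+0.189²/2)·2.2368) / 0.282667 = (0.044317 + 0.169237) / 0.282667 = 0.755498
d₂ = d₁ − σ√T = 0.755498 − 0.282667 = 0.472831
e^{−rT} = 0.878722
N(−d₁) = 0.224975,  N(−d₂) = 0.318167
price = K·e^{−rT}·N(−d₂) − S·N(−d₁) = 48.742011 − 40.999464 = 7.742546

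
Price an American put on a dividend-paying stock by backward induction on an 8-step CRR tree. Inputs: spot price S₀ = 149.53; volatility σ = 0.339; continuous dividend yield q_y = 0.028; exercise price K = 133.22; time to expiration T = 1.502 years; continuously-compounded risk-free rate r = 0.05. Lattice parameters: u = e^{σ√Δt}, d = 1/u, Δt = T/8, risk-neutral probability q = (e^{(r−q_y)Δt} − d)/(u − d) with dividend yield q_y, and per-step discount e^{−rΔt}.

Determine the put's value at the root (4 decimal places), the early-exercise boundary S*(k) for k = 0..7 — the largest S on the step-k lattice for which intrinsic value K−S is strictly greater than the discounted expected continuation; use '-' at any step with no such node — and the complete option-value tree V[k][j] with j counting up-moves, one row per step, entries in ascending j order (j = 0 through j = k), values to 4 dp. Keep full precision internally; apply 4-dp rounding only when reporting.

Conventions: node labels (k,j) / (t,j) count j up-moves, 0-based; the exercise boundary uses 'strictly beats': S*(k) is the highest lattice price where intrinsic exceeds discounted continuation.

price = 14.3470
boundary = - - - - 83.0913 71.7402 83.0913 96.2385
tree:
14.3470
20.5565 7.8326
28.6301 12.1241 3.2892
38.5924 18.2895 5.6139 0.8092
50.1287 26.7255 9.4155 1.5630 0.0000
61.4798 37.5272 15.4282 3.0190 0.0000 0.0000
71.2802 50.1287 24.4730 5.8312 0.0000 0.0000 0.0000
79.7419 61.4798 36.9815 11.2629 0.0000 0.0000 0.0000 0.0000
87.0475 71.2802 50.1287 21.7541 0.0000 0.0000 0.0000 0.0000 0.0000

Δt=0.18775  u=1.15823  d=0.86339  q=0.47738  discount=0.99066
step 8 (expiry): payoffs max(K−S,0) = 87.0475 71.2802 50.1287 21.7541 0.0000 0.0000 0.0000 0.0000 0.0000
step 7: (k=7,j=0): S=53.4781, K−S=79.7419, hold=78.7775 ⇒ V=79.7419 exercise | (k=7,j=1): S=71.7402, K−S=61.4798, hold=60.6112 ⇒ V=61.4798 exercise | (k=7,j=2): S=96.2385, K−S=36.9815, hold=36.2413 ⇒ V=36.9815 exercise | (k=7,j=3): S=129.1027, K−S=4.1173, hold=11.2629 ⇒ V=11.2629 continue | (k=7,j=4): S=173.1895, K−S=0.0000, hold=0.0000 ⇒ V=0.0000 continue | (k=7,j=5): S=232.3313, K−S=0.0000, hold=0.0000 ⇒ V=0.0000 continue | (k=7,j=6): S=311.6693, K−S=0.0000, hold=0.0000 ⇒ V=0.0000 continue | (k=7,j=7): S=418.1001, K−S=0.0000, hold=0.0000 ⇒ V=0.0000 continue  boundary S*=96.2385
step 6: (k=6,j=0): S=61.9398, K−S=71.2802, hold=70.3603 ⇒ V=71.2802 exercise | (k=6,j=1): S=83.0913, K−S=50.1287, hold=49.3196 ⇒ V=50.1287 exercise | (k=6,j=2): S=111.4659, K−S=21.7541, hold=24.4730 ⇒ V=24.4730 continue | (k=6,j=3): S=149.5300, K−S=0.0000, hold=5.8312 ⇒ V=5.8312 continue | (k=6,j=4): S=200.5925, K−S=0.0000, hold=0.0000 ⇒ V=0.0000 continue | (k=6,j=5): S=269.0921, K−S=0.0000, hold=0.0000 ⇒ V=0.0000 continue | (k=6,j=6): S=360.9834, K−S=0.0000, hold=0.0000 ⇒ V=0.0000 continue  boundary S*=83.0913
step 5: (k=5,j=0): S=71.7402, K−S=61.4798, hold=60.6112 ⇒ V=61.4798 exercise | (k=5,j=1): S=96.2385, K−S=36.9815, hold=37.5272 ⇒ V=37.5272 continue | (k=5,j=2): S=129.1027, K−S=4.1173, hold=15.4282 ⇒ V=15.4282 continue | (k=5,j=3): S=173.1895, K−S=0.0000, hold=3.0190 ⇒ V=3.0190 continue | (k=5,j=4): S=232.3313, K−S=0.0000, hold=0.0000 ⇒ V=0.0000 continue | (k=5,j=5): S=311.6693, K−S=0.0000, hold=0.0000 ⇒ V=0.0000 continue  boundary S*=71.7402
step 4: (k=4,j=0): S=83.0913, K−S=50.1287, hold=49.5776 ⇒ V=50.1287 exercise | (k=4,j=1): S=111.4659, K−S=21.7541, hold=26.7255 ⇒ V=26.7255 continue | (k=4,j=2): S=149.5300, K−S=0.0000, hold=9.4155 ⇒ V=9.4155 continue | (k=4,j=3): S=200.5925, K−S=0.0000, hold=1.5630 ⇒ V=1.5630 continue | (k=4,j=4): S=269.0921, K−S=0.0000, hold=0.0000 ⇒ V=0.0000 continue  boundary S*=83.0913
step 3: (k=3,j=0): S=96.2385, K−S=36.9815, hold=38.5924 ⇒ V=38.5924 continue | (k=3,j=1): S=129.1027, K−S=4.1173, hold=18.2895 ⇒ V=18.2895 continue | (k=3,j=2): S=173.1895, K−S=0.0000, hold=5.6139 ⇒ V=5.6139 continue | (k=3,j=3): S=232.3313, K−S=0.0000, hold=0.8092 ⇒ V=0.8092 continue  boundary S*=-
step 2: (k=2,j=0): S=111.4659, K−S=21.7541, hold=28.6301 ⇒ V=28.6301 continue | (k=2,j=1): S=149.5300, K−S=0.0000, hold=12.1241 ⇒ V=12.1241 continue | (k=2,j=2): S=200.5925, K−S=0.0000, hold=3.2892 ⇒ V=3.2892 continue  boundary S*=-
step 1: (k=1,j=0): S=129.1027, K−S=4.1173, hold=20.5565 ⇒ V=20.5565 continue | (k=1,j=1): S=173.1895, K−S=0.0000, hold=7.8326 ⇒ V=7.8326 continue  boundary S*=-
step 0: (k=0,j=0): S=149.5300, K−S=0.0000, hold=14.3470 ⇒ V=14.3470 continue  boundary S*=-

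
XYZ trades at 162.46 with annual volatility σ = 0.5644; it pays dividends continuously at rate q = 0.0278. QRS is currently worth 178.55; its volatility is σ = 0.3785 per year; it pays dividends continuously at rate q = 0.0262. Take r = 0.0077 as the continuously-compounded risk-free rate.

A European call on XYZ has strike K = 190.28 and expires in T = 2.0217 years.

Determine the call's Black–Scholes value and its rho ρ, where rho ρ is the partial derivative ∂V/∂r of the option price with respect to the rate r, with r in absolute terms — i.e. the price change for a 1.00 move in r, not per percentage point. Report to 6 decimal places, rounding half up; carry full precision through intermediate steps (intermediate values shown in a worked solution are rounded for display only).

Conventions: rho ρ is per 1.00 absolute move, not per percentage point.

price = 37.793079
ρ = 97.798833

σ√T = 0.5644·√2.0217 = 0.802501
d₁ = (ln(S/K) + (r−q+σ²/2)T) / (σ√T) = (ln(162.46/190.28) + (0.0077−0.0278+0.5644²/2)·2.0217) / 0.802501 = (-0.158065 + 0.281367) / 0.802501 = 0.153648
d₂ = d₁ − σ√T = 0.153648 − 0.802501 = -0.648853
e^{−rT} = 0.984553
e^{−qT} = 0.945347
N(d₁) = 0.561056,  N(d₂) = 0.258217
Call price V = S·e^{−qT}·N(d₁) − K·e^{−rT}·N(d₂) = 86.167632 − 48.374553 = 37.793079
ρ = K·T·e^{−rT}·N(d₂) = 97.798833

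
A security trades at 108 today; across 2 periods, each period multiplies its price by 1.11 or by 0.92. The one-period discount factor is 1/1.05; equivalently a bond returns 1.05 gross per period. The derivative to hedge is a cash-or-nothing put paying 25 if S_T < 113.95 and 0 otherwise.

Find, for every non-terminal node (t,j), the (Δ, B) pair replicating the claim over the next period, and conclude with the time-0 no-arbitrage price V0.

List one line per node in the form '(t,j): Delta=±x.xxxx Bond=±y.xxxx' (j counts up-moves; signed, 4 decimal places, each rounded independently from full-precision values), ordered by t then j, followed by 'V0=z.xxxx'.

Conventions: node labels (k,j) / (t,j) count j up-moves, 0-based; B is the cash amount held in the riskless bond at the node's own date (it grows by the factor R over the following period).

(0,0): Delta=-0.7939 Bond=97.8009
(1,0): Delta=0.0000 Bond=23.8095
(1,1): Delta=-1.0976 Bond=139.0977
V0=12.0602

No-arbitrage ⇒ martingale measure with p* = (R−d)/(u−d) = 0.6842.
Payoffs at expiry: V(2,0)=25.0000, V(2,1)=25.0000, V(2,2)=0.0000
  t=1,j=0: stock 99.3600 → up 110.2896 (V=25.0000), down 91.4112 (V=25.0000). Price 23.8095; hedge Δ=0.0000, bond B=23.8095.
  t=1,j=1: stock 119.8800 → up 133.0668 (V=0.0000), down 110.2896 (V=25.0000). Price 7.5188; hedge Δ=-1.0976, bond B=139.0977.
  t=0,j=0: stock 108.0000 → up 119.8800 (V=7.5188), down 99.3600 (V=23.8095). Price 12.0602; hedge Δ=-0.7939, bond B=97.8009.
Sanity check at the root: Δ(0,0)·S0 + B(0,0) reproduces V0 = 12.0602.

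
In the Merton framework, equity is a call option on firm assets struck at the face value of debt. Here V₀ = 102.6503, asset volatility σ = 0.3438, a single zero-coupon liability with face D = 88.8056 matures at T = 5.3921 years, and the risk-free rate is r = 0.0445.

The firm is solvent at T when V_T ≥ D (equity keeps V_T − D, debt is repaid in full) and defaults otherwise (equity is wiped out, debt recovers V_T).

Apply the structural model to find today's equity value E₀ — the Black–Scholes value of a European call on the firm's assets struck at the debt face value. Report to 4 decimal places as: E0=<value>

Apply the equity-as-call identities (strike 88.8056, horizon 5.3921 years):
d₁ = [ln(V₀/D) + (r + σ²/2)T] / (σ√T)
   = [ln(102.6503/88.8056) + (0.0445 + 0.5·0.3438²)·5.3921] / (0.3438·√5.3921)
   = [0.144878 + 0.558617] / 0.798334 = 0.881204
d₂ = d₁ − σ√T = 0.881204 − 0.798334 = 0.082870
N(d₁) = 0.810896,  N(d₂) = 0.533023,  e^(−rT) = 0.786668
E₀ = V₀·N(d₁) − D·e^(−rT)·N(d₂)
   = 102.6503·0.810896 − 88.8056·0.786668·0.533023 = 46.001505

E0=46.0015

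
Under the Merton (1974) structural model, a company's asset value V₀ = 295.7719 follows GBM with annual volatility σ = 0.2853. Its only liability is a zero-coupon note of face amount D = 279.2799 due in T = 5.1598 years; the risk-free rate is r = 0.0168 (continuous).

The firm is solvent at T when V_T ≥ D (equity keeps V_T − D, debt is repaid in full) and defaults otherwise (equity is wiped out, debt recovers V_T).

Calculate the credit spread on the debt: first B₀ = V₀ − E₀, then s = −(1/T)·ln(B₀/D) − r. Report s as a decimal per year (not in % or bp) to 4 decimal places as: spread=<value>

spread=0.0439

Work the structural quantities from V₀ = 295.7719 against face 279.2799:
d₁ = [ln(V₀/D) + (r + σ²/2)T] / (σ√T)
   = [ln(295.7719/279.2799) + (0.0168 + 0.5·0.2853²)·5.1598] / (0.2853·√5.1598)
   = [0.057374 + 0.296678] / 0.648064 = 0.546323
d₂ = d₁ − σ√T = 0.546323 − 0.648064 = -0.101742
N(d₁) = 0.707578,  N(d₂) = 0.459481,  e^(−rT) = 0.916966
E₀ = V₀·N(d₁) − D·e^(−rT)·N(d₂)
   = 295.7719·0.707578 − 279.2799·0.916966·0.459481 = 91.613116
B₀ = V₀ − E₀ = 295.7719 − 91.613116 = 204.158784
spread = −(1/T)·ln(B₀/D) − r = −(1/5.1598)·ln(204.158784/279.2799) − 0.0168 = 0.04392260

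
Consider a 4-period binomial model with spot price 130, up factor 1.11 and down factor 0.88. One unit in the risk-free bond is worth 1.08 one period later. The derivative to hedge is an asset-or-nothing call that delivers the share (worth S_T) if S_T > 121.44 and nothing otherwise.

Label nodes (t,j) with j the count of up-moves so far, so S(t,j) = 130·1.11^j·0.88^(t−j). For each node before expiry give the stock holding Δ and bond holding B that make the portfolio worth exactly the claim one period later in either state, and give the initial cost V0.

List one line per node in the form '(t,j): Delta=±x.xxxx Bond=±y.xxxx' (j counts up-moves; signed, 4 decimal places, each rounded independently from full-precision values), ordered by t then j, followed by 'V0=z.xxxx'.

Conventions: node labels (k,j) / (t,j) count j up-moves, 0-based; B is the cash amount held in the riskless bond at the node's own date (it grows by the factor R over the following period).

The replicating-portfolio and risk-neutral prices coincide; use p* = (1.08−0.88)/(1.11−0.88) = 0.8696 for the latter.
Payoffs at expiry: V(4,0)=0.0000, V(4,1)=0.0000, V(4,2)=124.0380, V(4,3)=156.4570, V(4,4)=197.3492
  t=3,j=0: stock 88.5914 → up 98.3364 (V=0.0000), down 77.9604 (V=0.0000). Price 0.0000; hedge Δ=0.0000, bond B=0.0000.
  t=3,j=1: stock 111.7459 → up 124.0380 (V=124.0380), down 98.3364 (V=0.0000). Price 99.8695; hedge Δ=4.8261, bond B=-439.4260.
  t=3,j=2: stock 140.9522 → up 156.4570 (V=156.4570), down 124.0380 (V=124.0380). Price 140.9522; hedge Δ=1.0000, bond B=0.0000.
  t=3,j=3: stock 177.7920 → up 197.3492 (V=197.3492), down 156.4570 (V=156.4570). Price 177.7920; hedge Δ=1.0000, bond B=0.0000.
  t=2,j=0: stock 100.6720 → up 111.7459 (V=99.8695), down 88.5914 (V=0.0000). Price 80.4103; hedge Δ=4.3132, bond B=-353.8051.
  t=2,j=1: stock 126.9840 → up 140.9522 (V=140.9522), down 111.7459 (V=99.8695). Price 125.5497; hedge Δ=1.4066, bond B=-53.0708.
  t=2,j=2: stock 160.1730 → up 177.7920 (V=177.7920), down 140.9522 (V=140.9522). Price 160.1730; hedge Δ=1.0000, bond B=0.0000.
  t=1,j=0: stock 114.4000 → up 126.9840 (V=125.5497), down 100.6720 (V=80.4103). Price 110.7981; hedge Δ=1.7155, bond B=-85.4602.
  t=1,j=1: stock 144.3000 → up 160.1730 (V=160.1730), down 126.9840 (V=125.5497). Price 144.1268; hedge Δ=1.0432, bond B=-6.4095.
  t=0,j=0: stock 130.0000 → up 144.3000 (V=144.1268), down 114.4000 (V=110.7981). Price 129.4255; hedge Δ=1.1147, bond B=-15.4819.
As a check, the time-0 holding Δ(0,0)·S0 + B(0,0) comes to 129.4255 — exactly V0.

(0,0): Delta=1.1147 Bond=-15.4819
(1,0): Delta=1.7155 Bond=-85.4602
(1,1): Delta=1.0432 Bond=-6.4095
(2,0): Delta=4.3132 Bond=-353.8051
(2,1): Delta=1.4066 Bond=-53.0708
(2,2): Delta=1.0000 Bond=0.0000
(3,0): Delta=0.0000 Bond=0.0000
(3,1): Delta=4.8261 Bond=-439.4260
(3,2): Delta=1.0000 Bond=0.0000
(3,3): Delta=1.0000 Bond=0.0000
V0=129.4255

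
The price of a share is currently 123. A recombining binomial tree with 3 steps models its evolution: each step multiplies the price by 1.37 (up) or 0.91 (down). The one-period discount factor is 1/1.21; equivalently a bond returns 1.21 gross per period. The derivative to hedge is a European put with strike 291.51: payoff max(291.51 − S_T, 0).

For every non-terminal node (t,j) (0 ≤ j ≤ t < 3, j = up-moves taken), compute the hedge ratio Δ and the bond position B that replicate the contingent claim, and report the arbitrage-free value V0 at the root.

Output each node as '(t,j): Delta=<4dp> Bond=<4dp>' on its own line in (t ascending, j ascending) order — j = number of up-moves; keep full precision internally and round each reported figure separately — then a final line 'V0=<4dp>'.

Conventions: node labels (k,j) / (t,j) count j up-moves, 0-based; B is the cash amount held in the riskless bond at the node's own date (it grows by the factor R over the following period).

Risk-neutral probability p* = (R−d)/(u−d) = (1.21−0.91)/(1.37−0.91) = 0.6522.
Expiry values: V(3,0)=198.8208, V(3,1)=151.9669, V(3,2)=81.4286, V(3,3)=0.0000
(2,0): S=101.8563. Δ = (V_up−V_dn)/(S_up−S_dn) = (151.9669−198.8208)/(139.5431−92.6892) = -1.0000. V = [p*·151.9669 + (1−p*)·198.8208]/1.21 = 139.0611. B = V − Δ·S = 240.9174.
(2,1): S=153.3441. Δ = (V_up−V_dn)/(S_up−S_dn) = (81.4286−151.9669)/(210.0814−139.5431) = -1.0000. V = [p*·81.4286 + (1−p*)·151.9669]/1.21 = 87.5733. B = V − Δ·S = 240.9174.
(2,2): S=230.8587. Δ = (V_up−V_dn)/(S_up−S_dn) = (0.0000−81.4286)/(316.2764−210.0814) = -0.7668. V = [p*·0.0000 + (1−p*)·81.4286]/1.21 = 23.4074. B = V − Δ·S = 200.4261.
(1,0): S=111.9300. Δ = (V_up−V_dn)/(S_up−S_dn) = (87.5733−139.0611)/(153.3441−101.8563) = -1.0000. V = [p*·87.5733 + (1−p*)·139.0611]/1.21 = 87.1753. B = V − Δ·S = 199.1053.
(1,1): S=168.5100. Δ = (V_up−V_dn)/(S_up−S_dn) = (23.4074−87.5733)/(230.8587−153.3441) = -0.8278. V = [p*·23.4074 + (1−p*)·87.5733]/1.21 = 37.7901. B = V − Δ·S = 177.2810.
(0,0): S=123.0000. Δ = (V_up−V_dn)/(S_up−S_dn) = (37.7901−87.1753)/(168.5100−111.9300) = -0.8728. V = [p*·37.7901 + (1−p*)·87.1753]/1.21 = 45.4277. B = V − Δ·S = 152.7868.
Verification: the root portfolio costs Δ(0,0)·S0 + B(0,0) = 45.4277, matching V0.

(0,0): Delta=-0.8728 Bond=152.7868
(1,0): Delta=-1.0000 Bond=199.1053
(1,1): Delta=-0.8278 Bond=177.2810
(2,0): Delta=-1.0000 Bond=240.9174
(2,1): Delta=-1.0000 Bond=240.9174
(2,2): Delta=-0.7668 Bond=200.4261
V0=45.4277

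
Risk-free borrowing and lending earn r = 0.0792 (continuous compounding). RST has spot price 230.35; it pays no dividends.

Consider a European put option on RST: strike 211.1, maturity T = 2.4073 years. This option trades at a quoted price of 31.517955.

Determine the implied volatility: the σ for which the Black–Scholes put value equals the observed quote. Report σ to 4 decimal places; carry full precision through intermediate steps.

At σ = 0.4509 the Black–Scholes value reproduces the quote:
σ√T = 0.4509·√2.4073 = 0.699593
d₁ = (ln(S/K) + (r+σ²/2)T) / (σ√T) = (ln(230.35/211.1) + (0.0792+0.4509²/2)·2.4073) / 0.699593 = (0.087268 + 0.435373) / 0.699593 = 0.747065
d₂ = d₁ − σ√T = 0.747065 − 0.699593 = 0.047472
e^{−rT} = 0.826415
N(−d₁) = 0.227512,  N(−d₂) = 0.481069
V = K·e^{−rT}·N(−d₂) − S·N(−d₁) = 83.925397 − 52.407442 = 31.517955 (equal to the quote); since ∂V/∂σ > 0 for all σ, the implied volatility is unique

sigma = 0.4509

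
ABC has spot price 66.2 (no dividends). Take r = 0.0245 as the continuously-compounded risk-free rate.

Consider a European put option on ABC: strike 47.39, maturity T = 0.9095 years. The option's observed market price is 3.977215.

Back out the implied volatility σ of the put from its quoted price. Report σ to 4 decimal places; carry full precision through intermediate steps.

sigma = 0.5353

At σ = 0.5353 the Black–Scholes value reproduces the quote:
σ√T = 0.5353·√0.9095 = 0.510503
d₁ = (ln(S/K) + (r+σ²/2)T) / (σ√T) = (ln(66.2/47.39) + (0.0245+0.5353²/2)·0.9095) / 0.510503 = (0.334269 + 0.152590) / 0.510503 = 0.953684
d₂ = d₁ − σ√T = 0.953684 − 0.510503 = 0.443181
e^{−rT} = 0.977964
N(−d₁) = 0.170122,  N(−d₂) = 0.328818
V = K·e^{−rT}·N(−d₂) − S·N(−d₁) = 15.239281 − 11.262066 = 3.977215 (the observed quote) — the price is monotone increasing in volatility, hence this σ is the only solution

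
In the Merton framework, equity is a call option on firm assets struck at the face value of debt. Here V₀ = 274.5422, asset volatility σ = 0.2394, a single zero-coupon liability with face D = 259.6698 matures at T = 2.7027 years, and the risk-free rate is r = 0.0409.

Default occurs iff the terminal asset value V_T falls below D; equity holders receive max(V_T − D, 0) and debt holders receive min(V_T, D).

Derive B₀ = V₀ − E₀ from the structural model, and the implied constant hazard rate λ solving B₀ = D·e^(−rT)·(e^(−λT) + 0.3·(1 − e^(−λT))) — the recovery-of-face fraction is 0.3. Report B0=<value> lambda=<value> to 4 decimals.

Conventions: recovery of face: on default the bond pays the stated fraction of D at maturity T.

B0=210.5468 lambda=0.0536

Apply the equity-as-call identities (strike 259.6698, horizon 2.7027 years):
d₁ = [ln(V₀/D) + (r + σ²/2)T] / (σ√T)
   = [ln(274.5422/259.6698) + (0.0409 + 0.5·0.2394²)·2.7027] / (0.2394·√2.7027)
   = [0.055694 + 0.187989] / 0.393571 = 0.619161
d₂ = d₁ − σ√T = 0.619161 − 0.393571 = 0.225590
N(d₁) = 0.732095,  N(d₂) = 0.589240,  e^(−rT) = 0.895350
E₀ = V₀·N(d₁) − D·e^(−rT)·N(d₂)
   = 274.5422·0.732095 − 259.6698·0.895350·0.589240 = 63.995383
B₀ = V₀ − E₀ = 274.5422 − 63.995383 = 210.546817
e^(−λT) = (B₀·e^(rT)/D − 0.3)/(1 − 0.3) = (210.5468·1.116882/259.6698 − 0.3)/0.7 = 0.86513656
λ = −ln(0.86513656)/2.7027 = 0.053601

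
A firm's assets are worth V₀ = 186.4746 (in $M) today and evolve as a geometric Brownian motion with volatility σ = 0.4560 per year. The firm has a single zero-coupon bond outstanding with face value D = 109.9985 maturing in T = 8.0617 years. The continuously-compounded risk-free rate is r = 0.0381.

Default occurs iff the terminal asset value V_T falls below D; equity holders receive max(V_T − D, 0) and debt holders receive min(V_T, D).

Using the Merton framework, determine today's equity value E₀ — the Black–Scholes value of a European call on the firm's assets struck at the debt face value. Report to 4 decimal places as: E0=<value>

E0=127.8007

Work the structural quantities from V₀ = 186.4746 against face 109.9985:
d₁ = [ln(V₀/D) + (r + σ²/2)T] / (σ√T)
   = [ln(186.4746/109.9985) + (0.0381 + 0.5·0.4560²)·8.0617] / (0.4560·√8.0617)
   = [0.527828 + 1.145310] / 1.294727 = 1.292271
d₂ = d₁ − σ√T = 1.292271 − 1.294727 = -0.002456
N(d₁) = 0.901868,  N(d₂) = 0.499020,  e^(−rT) = 0.735540
E₀ = V₀·N(d₁) − D·e^(−rT)·N(d₂)
   = 186.4746·0.901868 − 109.9985·0.735540·0.499020 = 127.800677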